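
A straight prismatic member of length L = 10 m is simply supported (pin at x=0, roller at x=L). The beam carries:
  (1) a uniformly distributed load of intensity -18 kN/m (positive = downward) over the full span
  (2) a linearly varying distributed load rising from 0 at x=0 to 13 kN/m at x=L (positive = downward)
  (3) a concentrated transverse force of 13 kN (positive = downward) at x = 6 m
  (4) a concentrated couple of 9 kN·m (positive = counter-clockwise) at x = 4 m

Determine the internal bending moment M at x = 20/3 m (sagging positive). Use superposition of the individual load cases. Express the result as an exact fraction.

M(20/3) = -7837/81 kN·m

Load 1 — uniform load w=-18 kN/m over full span:
  M_1 = wx(L-x)/2 = (-18)·(20/3)·(10-(20/3))/2 = -200 kN·m
Load 2 — triangular load w₀=13 kN/m (0→w₀ over full span):
  M_2 = w₀Lx/6 - w₀x³/(6L) = 13·10·(20/3)/6 - 13·(20/3)³/(6·10) = 6500/81 kN·m
Load 3 — point force P=13 kN at a=6 m (b=L-a=4):
  M_3 = Pa(L-x)/L  [x>a] = 13·6·(10-(20/3))/10 = 26 kN·m
Load 4 — applied couple M₀=9 kN·m at a=4 m (b=L-a=6):
  M_4 = M₀x/L - M₀  [x>a] = 9·(20/3)/10 - 9 = -3 kN·m
Superposition: M = Σ M_i = -7837/81 kN·m ≈ -96.753086 kN·m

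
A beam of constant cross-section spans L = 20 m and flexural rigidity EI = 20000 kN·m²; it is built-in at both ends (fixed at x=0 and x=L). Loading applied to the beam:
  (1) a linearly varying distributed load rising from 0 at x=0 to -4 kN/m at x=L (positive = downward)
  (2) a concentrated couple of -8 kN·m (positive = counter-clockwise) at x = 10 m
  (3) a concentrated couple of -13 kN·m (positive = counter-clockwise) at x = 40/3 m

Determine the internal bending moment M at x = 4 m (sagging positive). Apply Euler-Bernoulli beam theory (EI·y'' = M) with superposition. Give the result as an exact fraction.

M(4) = 119/15 kN·m

Load 1 — triangular load w₀=-4 kN/m (0→w₀ over full span):
  M_1 = 3w₀Lx/20 - w₀L²/30 - w₀x³/(6L) = 3·(-4)·20·4/20 - (-4)·20²/30 - (-4)·4³/(6·20) = 112/15 kN·m
Load 2 — applied couple M₀=-8 kN·m at a=10 m (b=L-a=10):
  M_2 = R_Ax - M_A  [x≤a] with R_A=-3/5, M_A=-2 = (-3/5)·4 - (-2) = -2/5 kN·m
Load 3 — applied couple M₀=-13 kN·m at a=40/3 m (b=L-a=20/3):
  M_3 = R_Ax - M_A  [x≤a] with R_A=-13/15, M_A=-13/3 = (-13/15)·4 - (-13/3) = 13/15 kN·m
Superposition: M = Σ M_i = 119/15 kN·m ≈ 7.933333 kN·m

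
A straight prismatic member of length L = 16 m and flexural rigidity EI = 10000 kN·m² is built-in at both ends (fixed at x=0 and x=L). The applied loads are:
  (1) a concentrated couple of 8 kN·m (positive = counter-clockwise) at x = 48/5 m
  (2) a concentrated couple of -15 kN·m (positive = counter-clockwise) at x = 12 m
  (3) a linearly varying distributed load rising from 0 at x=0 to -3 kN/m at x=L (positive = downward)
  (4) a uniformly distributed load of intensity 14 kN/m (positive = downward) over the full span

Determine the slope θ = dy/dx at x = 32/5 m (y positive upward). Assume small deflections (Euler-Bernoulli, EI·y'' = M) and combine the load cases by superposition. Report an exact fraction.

Load 1 — applied couple M₀=8 kN·m at a=48/5 m (b=L-a=32/5):
  θ_1 = (R_Ax²/2 - M_Ax)/EI  [x≤a] with R_A=18/25, M_A=64/25 = ((18/25)·(32/5)²/2 - (64/25)·(32/5))/10000 = -64/390625 rad
Load 2 — applied couple M₀=-15 kN·m at a=12 m (b=L-a=4):
  θ_2 = (R_Ax²/2 - M_Ax)/EI  [x≤a] with R_A=-135/128, M_A=-75/16 = ((-135/128)·(32/5)²/2 - (-75/16)·(32/5))/10000 = 21/25000 rad
Load 3 — triangular load w₀=-3 kN/m (0→w₀ over full span):
  θ_3 = -w₀(2x(L-x)(L-2x)(x+2L)+x²(L-x)²)/(120LEI) = -(-3)·(2·(32/5)·(16-(32/5))·(16-2·(32/5))·((32/5)+2·16)+(32/5)²·(16-(32/5))²)/(120·16·10000) = 1152/390625 rad
Load 4 — uniform load w=14 kN/m over full span:
  θ_4 = -wx(L-x)(L-2x)/(12EI) = -14·(32/5)·(16-(32/5))·(16-2·(32/5))/(12·10000) = -1792/78125 rad
Superposition: θ = Σ θ_i = -60351/3125000 rad ≈ -0.019312 rad

θ(32/5) = -60351/3125000 rad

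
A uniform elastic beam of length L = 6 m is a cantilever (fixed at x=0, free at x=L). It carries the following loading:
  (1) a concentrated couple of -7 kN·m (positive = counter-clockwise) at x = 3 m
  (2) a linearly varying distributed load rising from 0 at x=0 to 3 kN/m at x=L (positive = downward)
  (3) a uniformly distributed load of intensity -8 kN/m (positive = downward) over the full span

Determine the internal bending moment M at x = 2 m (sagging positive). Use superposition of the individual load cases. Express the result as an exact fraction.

Load 1 — applied couple M₀=-7 kN·m at a=3 m (b=L-a=3):
  M_1 = M₀  [x≤a] = (-7) = -7 kN·m
Load 2 — triangular load w₀=3 kN/m (0→w₀ over full span):
  M_2 = w₀Lx/2 - w₀L²/3 - w₀x³/(6L) = 3·6·2/2 - 3·6²/3 - 3·2³/(6·6) = -56/3 kN·m
Load 3 — uniform load w=-8 kN/m over full span:
  M_3 = -w(L-x)²/2 = -(-8)·(6-2)²/2 = 64 kN·m
Superposition: M = Σ M_i = 115/3 kN·m ≈ 38.333333 kN·m

M(2) = 115/3 kN·m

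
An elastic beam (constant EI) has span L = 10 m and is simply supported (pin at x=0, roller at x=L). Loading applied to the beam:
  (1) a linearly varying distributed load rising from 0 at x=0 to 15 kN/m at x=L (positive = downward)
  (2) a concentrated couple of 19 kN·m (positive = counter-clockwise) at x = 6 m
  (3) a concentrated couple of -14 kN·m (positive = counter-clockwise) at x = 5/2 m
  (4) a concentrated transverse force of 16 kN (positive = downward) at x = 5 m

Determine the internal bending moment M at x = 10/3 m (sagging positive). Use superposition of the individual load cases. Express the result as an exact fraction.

Load 1 — triangular load w₀=15 kN/m (0→w₀ over full span):
  M_1 = w₀Lx/6 - w₀x³/(6L) = 15·10·(10/3)/6 - 15·(10/3)³/(6·10) = 2000/27 kN·m
Load 2 — applied couple M₀=19 kN·m at a=6 m (b=L-a=4):
  M_2 = M₀x/L  [x≤a] = 19·(10/3)/10 = 19/3 kN·m
Load 3 — applied couple M₀=-14 kN·m at a=5/2 m (b=L-a=15/2):
  M_3 = M₀x/L - M₀  [x>a] = (-14)·(10/3)/10 - (-14) = 28/3 kN·m
Load 4 — point force P=16 kN at a=5 m (b=L-a=5):
  M_4 = Pbx/L  [x≤a] = 16·5·(10/3)/10 = 80/3 kN·m
Superposition: M = Σ M_i = 3143/27 kN·m ≈ 116.407407 kN·m

M(10/3) = 3143/27 kN·m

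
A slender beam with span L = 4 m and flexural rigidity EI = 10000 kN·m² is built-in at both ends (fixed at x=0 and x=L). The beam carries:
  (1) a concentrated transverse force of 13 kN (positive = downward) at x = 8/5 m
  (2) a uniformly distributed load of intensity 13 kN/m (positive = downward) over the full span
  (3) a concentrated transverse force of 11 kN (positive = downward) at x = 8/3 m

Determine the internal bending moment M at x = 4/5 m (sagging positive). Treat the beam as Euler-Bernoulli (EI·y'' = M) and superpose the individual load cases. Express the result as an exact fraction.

M(4/5) = -13612/5625 kN·m

Load 1 — point force P=13 kN at a=8/5 m (b=L-a=12/5):
  M_1 = Pb²(3a+b)x/L³ - Pab²/L²  [x≤a] = 13·(12/5)²·(3·(8/5)+(12/5))·(4/5)/4³ - 13·(8/5)·(12/5)²/4² = -468/625 kN·m
Load 2 — uniform load w=13 kN/m over full span:
  M_2 = wLx/2 - wL²/12 - wx²/2 = 13·4·(4/5)/2 - 13·4²/12 - 13·(4/5)²/2 = -52/75 kN·m
Load 3 — point force P=11 kN at a=8/3 m (b=L-a=4/3):
  M_3 = Pb²(3a+b)x/L³ - Pab²/L²  [x≤a] = 11·(4/3)²·(3·(8/3)+(4/3))·(4/5)/4³ - 11·(8/3)·(4/3)²/4² = -44/45 kN·m
Superposition: M = Σ M_i = -13612/5625 kN·m ≈ -2.419911 kN·m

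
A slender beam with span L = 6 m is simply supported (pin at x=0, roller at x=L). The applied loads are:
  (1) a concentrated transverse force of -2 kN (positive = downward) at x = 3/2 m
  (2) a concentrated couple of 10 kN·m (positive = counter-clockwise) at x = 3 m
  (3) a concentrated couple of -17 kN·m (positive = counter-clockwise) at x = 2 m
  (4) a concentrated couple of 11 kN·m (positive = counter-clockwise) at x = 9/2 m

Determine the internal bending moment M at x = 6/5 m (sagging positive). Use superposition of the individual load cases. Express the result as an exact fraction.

Load 1 — point force P=-2 kN at a=3/2 m (b=L-a=9/2):
  M_1 = Pbx/L  [x≤a] = (-2)·(9/2)·(6/5)/6 = -9/5 kN·m
Load 2 — applied couple M₀=10 kN·m at a=3 m (b=L-a=3):
  M_2 = M₀x/L  [x≤a] = 10·(6/5)/6 = 2 kN·m
Load 3 — applied couple M₀=-17 kN·m at a=2 m (b=L-a=4):
  M_3 = M₀x/L  [x≤a] = (-17)·(6/5)/6 = -17/5 kN·m
Load 4 — applied couple M₀=11 kN·m at a=9/2 m (b=L-a=3/2):
  M_4 = M₀x/L  [x≤a] = 11·(6/5)/6 = 11/5 kN·m
Superposition: M = Σ M_i = -1 kN·m ≈ -1.000000 kN·m

M(6/5) = -1 kN·m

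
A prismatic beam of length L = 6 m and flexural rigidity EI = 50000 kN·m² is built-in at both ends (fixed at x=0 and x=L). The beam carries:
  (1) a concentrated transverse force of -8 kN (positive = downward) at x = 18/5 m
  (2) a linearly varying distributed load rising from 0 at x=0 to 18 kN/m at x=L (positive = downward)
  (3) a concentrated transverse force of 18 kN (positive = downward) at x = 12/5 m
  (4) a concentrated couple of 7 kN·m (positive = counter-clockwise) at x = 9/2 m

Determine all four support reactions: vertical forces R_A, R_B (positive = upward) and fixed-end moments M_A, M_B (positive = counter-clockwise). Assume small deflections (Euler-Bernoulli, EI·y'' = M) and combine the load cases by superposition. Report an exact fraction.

R_A = 52721/2000 kN, M_A = 69463/2000 kN·m, R_B = 75279/2000 kN, M_B = -74337/2000 kN·m

Load 1 — point force P=-8 kN at a=18/5 m (b=L-a=12/5):
  R_A = Pb²(3a+b)/L³ = (-8)·(12/5)²·(3·(18/5)+(12/5))/6³ = -352/125 kN
  M_A = Pab²/L² = (-8)·(18/5)·(12/5)²/6² = -576/125 kN·m
  R_B = Pa²(a+3b)/L³ = (-8)·(18/5)²·((18/5)+3·(12/5))/6³ = -648/125 kN
  M_B = -Pa²b/L² = -(-8)·(18/5)²·(12/5)/6² = 864/125 kN·m
Load 2 — triangular load w₀=18 kN/m (0→w₀ over full span):
  R_A = 3w₀L/20 = 3·18·6/20 = 81/5 kN
  M_A = w₀L²/30 = 18·6²/30 = 108/5 kN·m
  R_B = 7w₀L/20 = 7·18·6/20 = 189/5 kN
  M_B = -w₀L²/20 = -18·6²/20 = -162/5 kN·m
Load 3 — point force P=18 kN at a=12/5 m (b=L-a=18/5):
  R_A = Pb²(3a+b)/L³ = 18·(18/5)²·(3·(12/5)+(18/5))/6³ = 1458/125 kN
  M_A = Pab²/L² = 18·(12/5)·(18/5)²/6² = 1944/125 kN·m
  R_B = Pa²(a+3b)/L³ = 18·(12/5)²·((12/5)+3·(18/5))/6³ = 792/125 kN
  M_B = -Pa²b/L² = -18·(12/5)²·(18/5)/6² = -1296/125 kN·m
Load 4 — applied couple M₀=7 kN·m at a=9/2 m (b=L-a=3/2):
  R_A = 6M₀ab/L³ = 6·7·(9/2)·(3/2)/6³ = 21/16 kN
  M_A = M₀b(2a-b)/L² = 7·(3/2)·(2·(9/2)-(3/2))/6² = 35/16 kN·m
  R_B = -6M₀ab/L³ = -6·7·(9/2)·(3/2)/6³ = -21/16 kN
  M_B = M₀a(2b-a)/L² = 7·(9/2)·(2·(3/2)-(9/2))/6² = -21/16 kN·m
Superposition: R_A = 52721/2000 kN, M_A = 69463/2000 kN·m, R_B = 75279/2000 kN, M_B = -74337/2000 kN·m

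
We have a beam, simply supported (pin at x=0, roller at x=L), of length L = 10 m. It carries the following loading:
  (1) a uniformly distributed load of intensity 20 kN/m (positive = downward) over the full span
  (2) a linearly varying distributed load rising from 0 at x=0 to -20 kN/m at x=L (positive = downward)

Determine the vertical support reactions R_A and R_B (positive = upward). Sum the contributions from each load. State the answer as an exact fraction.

Load 1 — uniform load w=20 kN/m over full span:
  R_A = wL/2 = 20·10/2 = 100 kN
  R_B = wL/2 = 20·10/2 = 100 kN
Load 2 — triangular load w₀=-20 kN/m (0→w₀ over full span):
  R_A = w₀L/6 = (-20)·10/6 = -100/3 kN
  R_B = w₀L/3 = (-20)·10/3 = -200/3 kN
Superposition: R_A = 200/3 kN, R_B = 100/3 kN

R_A = 200/3 kN, R_B = 100/3 kN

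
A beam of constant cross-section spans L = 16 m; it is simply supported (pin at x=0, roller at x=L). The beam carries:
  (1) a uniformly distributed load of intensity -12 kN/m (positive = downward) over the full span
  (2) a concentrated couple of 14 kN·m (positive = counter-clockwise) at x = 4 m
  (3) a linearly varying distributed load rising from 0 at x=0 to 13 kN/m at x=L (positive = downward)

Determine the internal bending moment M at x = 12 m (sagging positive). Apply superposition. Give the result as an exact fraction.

M(12) = -219/2 kN·m

Load 1 — uniform load w=-12 kN/m over full span:
  M_1 = wx(L-x)/2 = (-12)·12·(16-12)/2 = -288 kN·m
Load 2 — applied couple M₀=14 kN·m at a=4 m (b=L-a=12):
  M_2 = M₀x/L - M₀  [x>a] = 14·12/16 - 14 = -7/2 kN·m
Load 3 — triangular load w₀=13 kN/m (0→w₀ over full span):
  M_3 = w₀Lx/6 - w₀x³/(6L) = 13·16·12/6 - 13·12³/(6·16) = 182 kN·m
Superposition: M = Σ M_i = -219/2 kN·m ≈ -109.500000 kN·m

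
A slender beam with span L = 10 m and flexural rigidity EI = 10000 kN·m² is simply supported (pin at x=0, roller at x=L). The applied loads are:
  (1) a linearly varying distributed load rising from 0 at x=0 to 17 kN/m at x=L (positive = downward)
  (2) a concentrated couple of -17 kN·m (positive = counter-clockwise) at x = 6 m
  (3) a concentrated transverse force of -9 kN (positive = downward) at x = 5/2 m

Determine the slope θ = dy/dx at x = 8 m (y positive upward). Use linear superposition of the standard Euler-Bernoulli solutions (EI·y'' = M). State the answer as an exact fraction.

Load 1 — triangular load w₀=17 kN/m (0→w₀ over full span):
  θ_1 = -w₀(7L⁴-30L²x²+15x⁴)/(360LEI) = -17·(7·10⁴-30·10²·8²+15·8⁴)/(360·10·10000) = 12869/450000 rad
Load 2 — applied couple M₀=-17 kN·m at a=6 m (b=L-a=4):
  θ_2 = (M₀x²/(2L)-M₀(x-a)+C₁)/EI  [x>a] with C₁=M₀(3b²-L²)/(6L)=221/15 = ((-17)·8²/(2·10)-(-17)·(8-6)+(221/15))/10000 = -17/30000 rad
Load 3 — point force P=-9 kN at a=5/2 m (b=L-a=15/2):
  θ_3 = -Pa(2L²-6Lx+3x²+a²)/(6LEI)  [x>a] = -(-9)·(5/2)·(2·10²-6·10·8+3·8²+(5/2)²)/(6·10·10000) = -981/320000 rad
Superposition: θ = Σ θ_i = 359503/14400000 rad ≈ 0.024965 rad

θ(8) = 359503/14400000 rad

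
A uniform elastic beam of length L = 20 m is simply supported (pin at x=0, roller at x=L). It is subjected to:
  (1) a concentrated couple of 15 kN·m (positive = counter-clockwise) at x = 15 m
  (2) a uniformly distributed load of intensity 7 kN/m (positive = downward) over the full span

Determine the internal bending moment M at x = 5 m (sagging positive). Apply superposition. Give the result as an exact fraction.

M(5) = 1065/4 kN·m

Load 1 — applied couple M₀=15 kN·m at a=15 m (b=L-a=5):
  M_1 = M₀x/L  [x≤a] = 15·5/20 = 15/4 kN·m
Load 2 — uniform load w=7 kN/m over full span:
  M_2 = wx(L-x)/2 = 7·5·(20-5)/2 = 525/2 kN·m
Superposition: M = Σ M_i = 1065/4 kN·m ≈ 266.250000 kN·m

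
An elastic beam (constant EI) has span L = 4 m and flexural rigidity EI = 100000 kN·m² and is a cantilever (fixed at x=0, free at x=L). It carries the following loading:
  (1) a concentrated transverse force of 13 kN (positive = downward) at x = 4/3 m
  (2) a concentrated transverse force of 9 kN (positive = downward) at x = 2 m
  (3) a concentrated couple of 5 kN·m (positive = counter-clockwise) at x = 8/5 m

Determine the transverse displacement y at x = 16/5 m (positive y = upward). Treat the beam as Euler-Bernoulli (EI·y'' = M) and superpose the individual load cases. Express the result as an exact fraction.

y(16/5) = -5897/10125000 m

Load 1 — point force P=13 kN at a=4/3 m (b=L-a=8/3):
  y_1 = -Pa²(3x-a)/(6EI)  [x>a] = -13·(4/3)²·(3·(16/5)-(4/3))/(6·100000) = -403/1265625 m
Load 2 — point force P=9 kN at a=2 m (b=L-a=2):
  y_2 = -Pa²(3x-a)/(6EI)  [x>a] = -9·2²·(3·(16/5)-2)/(6·100000) = -57/125000 m
Load 3 — applied couple M₀=5 kN·m at a=8/5 m (b=L-a=12/5):
  y_3 = M₀a(2x-a)/(2EI)  [x>a] = 5·(8/5)·(2·(16/5)-(8/5))/(2·100000) = 3/15625 m
Superposition: y = Σ y_i = -5897/10125000 m ≈ -0.000582 m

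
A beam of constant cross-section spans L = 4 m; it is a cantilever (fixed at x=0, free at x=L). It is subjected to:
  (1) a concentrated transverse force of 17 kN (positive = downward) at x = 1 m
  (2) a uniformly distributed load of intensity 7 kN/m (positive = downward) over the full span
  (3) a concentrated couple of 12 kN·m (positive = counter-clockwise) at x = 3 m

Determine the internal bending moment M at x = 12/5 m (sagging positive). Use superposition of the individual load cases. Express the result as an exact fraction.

Load 1 — point force P=17 kN at a=1 m (b=L-a=3):
  M_1 = 0  [x>a] = 0 kN·m
Load 2 — uniform load w=7 kN/m over full span:
  M_2 = -w(L-x)²/2 = -7·(4-(12/5))²/2 = -224/25 kN·m
Load 3 — applied couple M₀=12 kN·m at a=3 m (b=L-a=1):
  M_3 = M₀  [x≤a] = 12 = 12 kN·m
Superposition: M = Σ M_i = 76/25 kN·m ≈ 3.040000 kN·m

M(12/5) = 76/25 kN·m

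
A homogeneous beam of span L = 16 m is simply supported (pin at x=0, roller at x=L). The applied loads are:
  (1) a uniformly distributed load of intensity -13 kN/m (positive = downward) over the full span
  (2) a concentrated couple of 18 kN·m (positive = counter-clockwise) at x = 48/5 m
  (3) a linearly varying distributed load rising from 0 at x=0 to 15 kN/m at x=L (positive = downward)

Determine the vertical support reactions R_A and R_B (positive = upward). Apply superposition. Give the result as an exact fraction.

Load 1 — uniform load w=-13 kN/m over full span:
  R_A = wL/2 = (-13)·16/2 = -104 kN
  R_B = wL/2 = (-13)·16/2 = -104 kN
Load 2 — applied couple M₀=18 kN·m at a=48/5 m (b=L-a=32/5):
  R_A = M₀/L = 18/16 = 9/8 kN
  R_B = -M₀/L = -18/16 = -9/8 kN
Load 3 — triangular load w₀=15 kN/m (0→w₀ over full span):
  R_A = w₀L/6 = 15·16/6 = 40 kN
  R_B = w₀L/3 = 15·16/3 = 80 kN
Superposition: R_A = -503/8 kN, R_B = -201/8 kN

R_A = -503/8 kN, R_B = -201/8 kN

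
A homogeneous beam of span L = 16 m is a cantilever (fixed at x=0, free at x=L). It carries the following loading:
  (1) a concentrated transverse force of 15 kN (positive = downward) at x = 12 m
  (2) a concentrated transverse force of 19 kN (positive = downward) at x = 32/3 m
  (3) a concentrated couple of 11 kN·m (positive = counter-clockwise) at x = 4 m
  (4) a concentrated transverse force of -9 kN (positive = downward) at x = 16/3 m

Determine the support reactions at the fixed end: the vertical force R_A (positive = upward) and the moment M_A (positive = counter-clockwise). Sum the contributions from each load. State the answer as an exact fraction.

Load 1 — point force P=15 kN at a=12 m (b=L-a=4):
  R_A = P = 15 kN
  M_A = Pa = 15·12 = 180 kN·m
Load 2 — point force P=19 kN at a=32/3 m (b=L-a=16/3):
  R_A = P = 19 kN
  M_A = Pa = 19·(32/3) = 608/3 kN·m
Load 3 — applied couple M₀=11 kN·m at a=4 m (b=L-a=12):
  R_A = 0 kN
  M_A = -M₀ = -11 kN·m
Load 4 — point force P=-9 kN at a=16/3 m (b=L-a=32/3):
  R_A = P = (-9) = -9 kN
  M_A = Pa = (-9)·(16/3) = -48 kN·m
Superposition: R_A = 25 kN, M_A = 971/3 kN·m

R_A = 25 kN, M_A = 971/3 kN·m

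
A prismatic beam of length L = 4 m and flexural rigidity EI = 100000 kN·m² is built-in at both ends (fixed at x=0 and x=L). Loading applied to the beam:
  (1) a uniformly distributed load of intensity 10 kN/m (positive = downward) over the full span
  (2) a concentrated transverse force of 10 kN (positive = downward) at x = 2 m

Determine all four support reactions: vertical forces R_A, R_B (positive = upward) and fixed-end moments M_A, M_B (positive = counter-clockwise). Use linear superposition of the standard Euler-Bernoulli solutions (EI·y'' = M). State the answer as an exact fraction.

R_A = 25 kN, M_A = 55/3 kN·m, R_B = 25 kN, M_B = -55/3 kN·m

Load 1 — uniform load w=10 kN/m over full span:
  R_A = wL/2 = 10·4/2 = 20 kN
  M_A = wL²/12 = 10·4²/12 = 40/3 kN·m
  R_B = wL/2 = 10·4/2 = 20 kN
  M_B = -wL²/12 = -10·4²/12 = -40/3 kN·m
Load 2 — point force P=10 kN at a=2 m (b=L-a=2):
  R_A = Pb²(3a+b)/L³ = 10·2²·(3·2+2)/4³ = 5 kN
  M_A = Pab²/L² = 10·2·2²/4² = 5 kN·m
  R_B = Pa²(a+3b)/L³ = 10·2²·(2+3·2)/4³ = 5 kN
  M_B = -Pa²b/L² = -10·2²·2/4² = -5 kN·m
Superposition: R_A = 25 kN, M_A = 55/3 kN·m, R_B = 25 kN, M_B = -55/3 kN·m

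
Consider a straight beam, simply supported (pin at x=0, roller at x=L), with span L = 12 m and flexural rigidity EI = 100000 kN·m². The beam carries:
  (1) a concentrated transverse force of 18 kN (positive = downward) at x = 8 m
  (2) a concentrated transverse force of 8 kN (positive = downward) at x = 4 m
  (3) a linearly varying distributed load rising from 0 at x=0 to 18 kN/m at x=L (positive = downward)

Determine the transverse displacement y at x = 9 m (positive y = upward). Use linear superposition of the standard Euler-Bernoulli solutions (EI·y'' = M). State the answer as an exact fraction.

y(9) = -22963/960000 m

Load 1 — point force P=18 kN at a=8 m (b=L-a=4):
  y_1 = -Pa(L-x)(2Lx-a²-x²)/(6LEI)  [x>a] = -18·8·(12-9)·(2·12·9-8²-9²)/(6·12·100000) = -213/50000 m
Load 2 — point force P=8 kN at a=4 m (b=L-a=8):
  y_2 = -Pa(L-x)(2Lx-a²-x²)/(6LEI)  [x>a] = -8·4·(12-9)·(2·12·9-4²-9²)/(6·12·100000) = -119/75000 m
Load 3 — triangular load w₀=18 kN/m (0→w₀ over full span):
  y_3 = -w₀x(7L⁴-10L²x²+3x⁴)/(360LEI) = -18·9·(7·12⁴-10·12²·9²+3·9⁴)/(360·12·100000) = -28917/1600000 m
Superposition: y = Σ y_i = -22963/960000 m ≈ -0.023920 m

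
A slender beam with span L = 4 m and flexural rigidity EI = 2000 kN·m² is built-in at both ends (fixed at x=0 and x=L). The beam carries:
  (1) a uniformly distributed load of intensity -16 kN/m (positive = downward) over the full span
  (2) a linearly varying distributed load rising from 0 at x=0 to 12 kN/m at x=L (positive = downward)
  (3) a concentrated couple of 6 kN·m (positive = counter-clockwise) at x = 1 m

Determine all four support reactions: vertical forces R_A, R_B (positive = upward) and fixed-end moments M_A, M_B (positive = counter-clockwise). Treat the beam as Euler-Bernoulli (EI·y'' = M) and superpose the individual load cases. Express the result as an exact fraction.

R_A = -1849/80 kN, M_A = -1927/120 kN·m, R_B = -1351/80 kN, M_B = 1633/120 kN·m

Load 1 — uniform load w=-16 kN/m over full span:
  R_A = wL/2 = (-16)·4/2 = -32 kN
  M_A = wL²/12 = (-16)·4²/12 = -64/3 kN·m
  R_B = wL/2 = (-16)·4/2 = -32 kN
  M_B = -wL²/12 = -(-16)·4²/12 = 64/3 kN·m
Load 2 — triangular load w₀=12 kN/m (0→w₀ over full span):
  R_A = 3w₀L/20 = 3·12·4/20 = 36/5 kN
  M_A = w₀L²/30 = 12·4²/30 = 32/5 kN·m
  R_B = 7w₀L/20 = 7·12·4/20 = 84/5 kN
  M_B = -w₀L²/20 = -12·4²/20 = -48/5 kN·m
Load 3 — applied couple M₀=6 kN·m at a=1 m (b=L-a=3):
  R_A = 6M₀ab/L³ = 6·6·1·3/4³ = 27/16 kN
  M_A = M₀b(2a-b)/L² = 6·3·(2·1-3)/4² = -9/8 kN·m
  R_B = -6M₀ab/L³ = -6·6·1·3/4³ = -27/16 kN
  M_B = M₀a(2b-a)/L² = 6·1·(2·3-1)/4² = 15/8 kN·m
Superposition: R_A = -1849/80 kN, M_A = -1927/120 kN·m, R_B = -1351/80 kN, M_B = 1633/120 kN·m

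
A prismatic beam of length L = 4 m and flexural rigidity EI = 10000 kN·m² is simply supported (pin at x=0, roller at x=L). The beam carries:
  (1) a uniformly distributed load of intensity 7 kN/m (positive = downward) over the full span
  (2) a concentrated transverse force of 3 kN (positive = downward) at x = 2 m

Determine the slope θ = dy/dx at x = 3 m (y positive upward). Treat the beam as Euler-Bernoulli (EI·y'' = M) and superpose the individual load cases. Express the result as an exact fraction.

θ(3) = 181/120000 rad

Load 1 — uniform load w=7 kN/m over full span:
  θ_1 = -w(L³-6Lx²+4x³)/(24EI) = -7·(4³-6·4·3²+4·3³)/(24·10000) = 77/60000 rad
Load 2 — point force P=3 kN at a=2 m (b=L-a=2):
  θ_2 = -Pa(2L²-6Lx+3x²+a²)/(6LEI)  [x>a] = -3·2·(2·4²-6·4·3+3·3²+2²)/(6·4·10000) = 9/40000 rad
Superposition: θ = Σ θ_i = 181/120000 rad ≈ 0.001508 rad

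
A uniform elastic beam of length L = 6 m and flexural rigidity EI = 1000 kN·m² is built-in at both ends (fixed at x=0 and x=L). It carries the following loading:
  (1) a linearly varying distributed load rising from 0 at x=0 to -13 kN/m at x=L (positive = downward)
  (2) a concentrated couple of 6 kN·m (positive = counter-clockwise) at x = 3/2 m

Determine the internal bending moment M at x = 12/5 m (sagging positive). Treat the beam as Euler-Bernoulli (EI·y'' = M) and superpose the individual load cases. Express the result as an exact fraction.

Load 1 — triangular load w₀=-13 kN/m (0→w₀ over full span):
  M_1 = 3w₀Lx/20 - w₀L²/30 - w₀x³/(6L) = 3·(-13)·6·(12/5)/20 - (-13)·6²/30 - (-13)·(12/5)³/(6·6) = -936/125 kN·m
Load 2 — applied couple M₀=6 kN·m at a=3/2 m (b=L-a=9/2):
  M_2 = R_Ax - M_A - M₀  [x>a] with R_A=9/8, M_A=-9/8 = (9/8)·(12/5) - (-9/8) - 6 = -87/40 kN·m
Superposition: M = Σ M_i = -9663/1000 kN·m ≈ -9.663000 kN·m

M(12/5) = -9663/1000 kN·m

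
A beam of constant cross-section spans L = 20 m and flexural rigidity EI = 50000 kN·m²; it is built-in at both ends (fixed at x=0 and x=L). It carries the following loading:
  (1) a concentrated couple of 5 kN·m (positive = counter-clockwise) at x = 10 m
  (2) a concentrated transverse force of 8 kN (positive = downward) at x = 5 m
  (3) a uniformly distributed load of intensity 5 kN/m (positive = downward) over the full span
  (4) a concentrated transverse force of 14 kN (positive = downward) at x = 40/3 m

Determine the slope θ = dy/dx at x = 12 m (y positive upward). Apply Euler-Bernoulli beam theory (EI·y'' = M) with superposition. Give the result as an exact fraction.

Load 1 — applied couple M₀=5 kN·m at a=10 m (b=L-a=10):
  θ_1 = (R_Ax²/2 - M_Ax - M₀(x-a))/EI  [x>a] with R_A=3/8, M_A=5/4 = ((3/8)·12²/2 - (5/4)·12 - 5·(12-10))/50000 = 1/25000 rad
Load 2 — point force P=8 kN at a=5 m (b=L-a=15):
  θ_2 = Pa²(L-x)(2bL-(3b+a)(L-x))/(2L³EI)  [x>a] = 8·5²·(20-12)·(2·15·20-(3·15+5)·(20-12))/(2·20³·50000) = 1/2500 rad
Load 3 — uniform load w=5 kN/m over full span:
  θ_3 = -wx(L-x)(L-2x)/(12EI) = -5·12·(20-12)·(20-2·12)/(12·50000) = 2/625 rad
Load 4 — point force P=14 kN at a=40/3 m (b=L-a=20/3):
  θ_4 = -Pb²x(2aL-(3a+b)x)/(2L³EI)  [x≤a] = -14·(20/3)²·12·(2·(40/3)·20-(3·(40/3)+(20/3))·12)/(2·20³·50000) = 7/28125 rad
Superposition: θ = Σ θ_i = 7/1800 rad ≈ 0.003889 rad

θ(12) = 7/1800 rad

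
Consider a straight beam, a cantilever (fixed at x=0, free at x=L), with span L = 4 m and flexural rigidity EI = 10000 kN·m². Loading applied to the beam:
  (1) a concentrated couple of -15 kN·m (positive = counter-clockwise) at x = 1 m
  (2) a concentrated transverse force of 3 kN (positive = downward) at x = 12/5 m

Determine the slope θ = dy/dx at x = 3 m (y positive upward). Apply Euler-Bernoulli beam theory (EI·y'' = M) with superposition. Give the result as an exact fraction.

θ(3) = -591/250000 rad

Load 1 — applied couple M₀=-15 kN·m at a=1 m (b=L-a=3):
  θ_1 = M₀a/EI  [x>a] = (-15)·1/10000 = -3/2000 rad
Load 2 — point force P=3 kN at a=12/5 m (b=L-a=8/5):
  θ_2 = -Pa²/(2EI)  [x>a] = -3·(12/5)²/(2·10000) = -27/31250 rad
Superposition: θ = Σ θ_i = -591/250000 rad ≈ -0.002364 rad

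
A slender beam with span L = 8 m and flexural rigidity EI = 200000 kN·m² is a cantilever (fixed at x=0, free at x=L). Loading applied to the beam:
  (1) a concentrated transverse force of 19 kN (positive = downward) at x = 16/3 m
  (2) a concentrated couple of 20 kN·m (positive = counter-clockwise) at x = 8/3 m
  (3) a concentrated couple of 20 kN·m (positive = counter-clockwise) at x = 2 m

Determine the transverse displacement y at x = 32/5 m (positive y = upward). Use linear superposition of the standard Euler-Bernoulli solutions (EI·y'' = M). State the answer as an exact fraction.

Load 1 — point force P=19 kN at a=16/3 m (b=L-a=8/3):
  y_1 = -Pa²(3x-a)/(6EI)  [x>a] = -19·(16/3)²·(3·(32/5)-(16/3))/(6·200000) = -7904/1265625 m
Load 2 — applied couple M₀=20 kN·m at a=8/3 m (b=L-a=16/3):
  y_2 = M₀a(2x-a)/(2EI)  [x>a] = 20·(8/3)·(2·(32/5)-(8/3))/(2·200000) = 38/28125 m
Load 3 — applied couple M₀=20 kN·m at a=2 m (b=L-a=6):
  y_3 = M₀a(2x-a)/(2EI)  [x>a] = 20·2·(2·(32/5)-2)/(2·200000) = 27/25000 m
Superposition: y = Σ y_i = -38617/10125000 m ≈ -0.003814 m

y(32/5) = -38617/10125000 m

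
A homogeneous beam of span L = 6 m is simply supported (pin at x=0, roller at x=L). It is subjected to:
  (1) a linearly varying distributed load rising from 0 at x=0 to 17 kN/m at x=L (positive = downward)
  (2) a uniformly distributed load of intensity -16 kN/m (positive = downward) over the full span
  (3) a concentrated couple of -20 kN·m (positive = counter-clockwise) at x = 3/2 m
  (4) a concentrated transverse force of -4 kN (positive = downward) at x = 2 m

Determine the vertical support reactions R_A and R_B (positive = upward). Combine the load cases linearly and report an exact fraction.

Load 1 — triangular load w₀=17 kN/m (0→w₀ over full span):
  R_A = w₀L/6 = 17·6/6 = 17 kN
  R_B = w₀L/3 = 17·6/3 = 34 kN
Load 2 — uniform load w=-16 kN/m over full span:
  R_A = wL/2 = (-16)·6/2 = -48 kN
  R_B = wL/2 = (-16)·6/2 = -48 kN
Load 3 — applied couple M₀=-20 kN·m at a=3/2 m (b=L-a=9/2):
  R_A = M₀/L = (-20)/6 = -10/3 kN
  R_B = -M₀/L = -(-20)/6 = 10/3 kN
Load 4 — point force P=-4 kN at a=2 m (b=L-a=4):
  R_A = Pb/L = (-4)·4/6 = -8/3 kN
  R_B = Pa/L = (-4)·2/6 = -4/3 kN
Superposition: R_A = -37 kN, R_B = -12 kN

R_A = -37 kN, R_B = -12 kN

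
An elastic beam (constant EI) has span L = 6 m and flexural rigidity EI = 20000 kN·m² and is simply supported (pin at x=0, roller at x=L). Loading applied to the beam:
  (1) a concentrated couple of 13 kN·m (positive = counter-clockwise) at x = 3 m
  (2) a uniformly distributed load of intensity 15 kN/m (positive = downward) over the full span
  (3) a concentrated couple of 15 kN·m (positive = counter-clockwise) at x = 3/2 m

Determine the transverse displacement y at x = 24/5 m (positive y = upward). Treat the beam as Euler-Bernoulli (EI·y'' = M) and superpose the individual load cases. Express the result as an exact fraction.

y(24/5) = -26631/4000000 m

Load 1 — applied couple M₀=13 kN·m at a=3 m (b=L-a=3):
  y_1 = (M₀x³/(6L)-M₀(x-a)²/2+C₁x)/EI  [x>a] with C₁=M₀(3b²-L²)/(6L)=-13/4 = (13·(24/5)³/(6·6)-13·((24/5)-3)²/2+(-13/4)·(24/5))/20000 = 819/5000000 m
Load 2 — uniform load w=15 kN/m over full span:
  y_2 = -wx(L³-2Lx²+x³)/(24EI) = -15·(24/5)·(6³-2·6·(24/5)²+(24/5)³)/(24·20000) = -2349/312500 m
Load 3 — applied couple M₀=15 kN·m at a=3/2 m (b=L-a=9/2):
  y_3 = (M₀x³/(6L)-M₀(x-a)²/2+C₁x)/EI  [x>a] with C₁=M₀(3b²-L²)/(6L)=165/16 = (15·(24/5)³/(6·6)-15·((24/5)-(3/2))²/2+(165/16)·(24/5))/20000 = 2781/4000000 m
Superposition: y = Σ y_i = -26631/4000000 m ≈ -0.006658 m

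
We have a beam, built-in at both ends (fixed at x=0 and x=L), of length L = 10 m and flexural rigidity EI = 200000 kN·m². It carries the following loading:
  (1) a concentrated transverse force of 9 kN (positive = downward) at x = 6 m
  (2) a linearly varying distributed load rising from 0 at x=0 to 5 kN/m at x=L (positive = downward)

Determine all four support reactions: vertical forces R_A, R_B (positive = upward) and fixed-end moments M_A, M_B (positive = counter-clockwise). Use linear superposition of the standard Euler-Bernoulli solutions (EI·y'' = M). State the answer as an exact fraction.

R_A = 2667/250 kN, M_A = 1898/75 kN·m, R_B = 5833/250 kN, M_B = -949/25 kN·m

Load 1 — point force P=9 kN at a=6 m (b=L-a=4):
  R_A = Pb²(3a+b)/L³ = 9·4²·(3·6+4)/10³ = 396/125 kN
  M_A = Pab²/L² = 9·6·4²/10² = 216/25 kN·m
  R_B = Pa²(a+3b)/L³ = 9·6²·(6+3·4)/10³ = 729/125 kN
  M_B = -Pa²b/L² = -9·6²·4/10² = -324/25 kN·m
Load 2 — triangular load w₀=5 kN/m (0→w₀ over full span):
  R_A = 3w₀L/20 = 3·5·10/20 = 15/2 kN
  M_A = w₀L²/30 = 5·10²/30 = 50/3 kN·m
  R_B = 7w₀L/20 = 7·5·10/20 = 35/2 kN
  M_B = -w₀L²/20 = -5·10²/20 = -25 kN·m
Superposition: R_A = 2667/250 kN, M_A = 1898/75 kN·m, R_B = 5833/250 kN, M_B = -949/25 kN·m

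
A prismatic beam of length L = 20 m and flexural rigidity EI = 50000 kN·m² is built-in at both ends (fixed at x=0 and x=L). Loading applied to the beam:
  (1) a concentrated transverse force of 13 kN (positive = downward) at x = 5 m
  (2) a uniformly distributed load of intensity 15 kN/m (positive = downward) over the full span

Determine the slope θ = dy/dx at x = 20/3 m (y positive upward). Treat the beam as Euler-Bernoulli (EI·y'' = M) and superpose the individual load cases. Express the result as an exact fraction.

Load 1 — point force P=13 kN at a=5 m (b=L-a=15):
  θ_1 = Pa²(L-x)(2bL-(3b+a)(L-x))/(2L³EI)  [x>a] = 13·5²·(20-(20/3))·(2·15·20-(3·15+5)·(20-(20/3)))/(2·20³·50000) = -13/36000 rad
Load 2 — uniform load w=15 kN/m over full span:
  θ_2 = -wx(L-x)(L-2x)/(12EI) = -15·(20/3)·(20-(20/3))·(20-2·(20/3))/(12·50000) = -2/135 rad
Superposition: θ = Σ θ_i = -1639/108000 rad ≈ -0.015176 rad

θ(20/3) = -1639/108000 rad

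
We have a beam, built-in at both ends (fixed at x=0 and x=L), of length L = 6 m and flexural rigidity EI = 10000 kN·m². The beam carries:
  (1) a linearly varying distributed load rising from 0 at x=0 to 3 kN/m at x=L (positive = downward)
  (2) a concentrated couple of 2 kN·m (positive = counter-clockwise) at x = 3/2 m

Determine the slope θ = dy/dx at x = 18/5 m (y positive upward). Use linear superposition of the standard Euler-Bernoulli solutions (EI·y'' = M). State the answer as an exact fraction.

Load 1 — triangular load w₀=3 kN/m (0→w₀ over full span):
  θ_1 = -w₀(2x(L-x)(L-2x)(x+2L)+x²(L-x)²)/(120LEI) = -3·(2·(18/5)·(6-(18/5))·(6-2·(18/5))·((18/5)+2·6)+(18/5)²·(6-(18/5))²)/(120·6·10000) = 81/781250 rad
Load 2 — applied couple M₀=2 kN·m at a=3/2 m (b=L-a=9/2):
  θ_2 = (R_Ax²/2 - M_Ax - M₀(x-a))/EI  [x>a] with R_A=3/8, M_A=-3/8 = ((3/8)·(18/5)²/2 - (-3/8)·(18/5) - 2·((18/5)-(3/2)))/10000 = -21/500000 rad
Superposition: θ = Σ θ_i = 771/12500000 rad ≈ 0.000062 rad

θ(18/5) = 771/12500000 rad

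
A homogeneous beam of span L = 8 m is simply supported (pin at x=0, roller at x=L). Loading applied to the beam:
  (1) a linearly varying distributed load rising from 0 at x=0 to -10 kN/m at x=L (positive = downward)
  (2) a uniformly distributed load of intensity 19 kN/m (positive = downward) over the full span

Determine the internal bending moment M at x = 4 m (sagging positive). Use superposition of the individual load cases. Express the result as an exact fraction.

Load 1 — triangular load w₀=-10 kN/m (0→w₀ over full span):
  M_1 = w₀Lx/6 - w₀x³/(6L) = (-10)·8·4/6 - (-10)·4³/(6·8) = -40 kN·m
Load 2 — uniform load w=19 kN/m over full span:
  M_2 = wx(L-x)/2 = 19·4·(8-4)/2 = 152 kN·m
Superposition: M = Σ M_i = 112 kN·m ≈ 112.000000 kN·m

M(4) = 112 kN·m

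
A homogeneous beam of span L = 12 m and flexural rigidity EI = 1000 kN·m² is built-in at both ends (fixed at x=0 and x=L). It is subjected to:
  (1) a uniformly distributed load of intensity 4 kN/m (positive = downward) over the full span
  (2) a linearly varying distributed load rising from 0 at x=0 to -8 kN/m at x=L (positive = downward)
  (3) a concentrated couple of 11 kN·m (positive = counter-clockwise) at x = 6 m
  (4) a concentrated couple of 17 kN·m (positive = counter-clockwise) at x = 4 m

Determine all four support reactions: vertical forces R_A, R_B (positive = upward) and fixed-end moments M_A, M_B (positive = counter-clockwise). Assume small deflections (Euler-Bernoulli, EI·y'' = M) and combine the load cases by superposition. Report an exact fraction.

R_A = 4631/360 kN, M_A = 247/20 kN·m, R_B = -4631/360 kN, M_B = 1081/60 kN·m

Load 1 — uniform load w=4 kN/m over full span:
  R_A = wL/2 = 4·12/2 = 24 kN
  M_A = wL²/12 = 4·12²/12 = 48 kN·m
  R_B = wL/2 = 4·12/2 = 24 kN
  M_B = -wL²/12 = -4·12²/12 = -48 kN·m
Load 2 — triangular load w₀=-8 kN/m (0→w₀ over full span):
  R_A = 3w₀L/20 = 3·(-8)·12/20 = -72/5 kN
  M_A = w₀L²/30 = (-8)·12²/30 = -192/5 kN·m
  R_B = 7w₀L/20 = 7·(-8)·12/20 = -168/5 kN
  M_B = -w₀L²/20 = -(-8)·12²/20 = 288/5 kN·m
Load 3 — applied couple M₀=11 kN·m at a=6 m (b=L-a=6):
  R_A = 6M₀ab/L³ = 6·11·6·6/12³ = 11/8 kN
  M_A = M₀b(2a-b)/L² = 11·6·(2·6-6)/12² = 11/4 kN·m
  R_B = -6M₀ab/L³ = -6·11·6·6/12³ = -11/8 kN
  M_B = M₀a(2b-a)/L² = 11·6·(2·6-6)/12² = 11/4 kN·m
Load 4 — applied couple M₀=17 kN·m at a=4 m (b=L-a=8):
  R_A = 6M₀ab/L³ = 6·17·4·8/12³ = 17/9 kN
  M_A = M₀b(2a-b)/L² = 17·8·(2·4-8)/12² = 0 kN·m
  R_B = -6M₀ab/L³ = -6·17·4·8/12³ = -17/9 kN
  M_B = M₀a(2b-a)/L² = 17·4·(2·8-4)/12² = 17/3 kN·m
Superposition: R_A = 4631/360 kN, M_A = 247/20 kN·m, R_B = -4631/360 kN, M_B = 1081/60 kN·m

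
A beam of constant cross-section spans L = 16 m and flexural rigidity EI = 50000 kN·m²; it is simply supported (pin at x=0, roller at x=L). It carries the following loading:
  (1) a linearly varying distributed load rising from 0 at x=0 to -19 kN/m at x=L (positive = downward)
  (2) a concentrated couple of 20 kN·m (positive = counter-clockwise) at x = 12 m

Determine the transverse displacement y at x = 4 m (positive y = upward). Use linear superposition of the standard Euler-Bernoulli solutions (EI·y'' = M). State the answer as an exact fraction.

Load 1 — triangular load w₀=-19 kN/m (0→w₀ over full span):
  y_1 = -w₀x(7L⁴-10L²x²+3x⁴)/(360LEI) = -(-19)·4·(7·16⁴-10·16²·4²+3·4⁴)/(360·16·50000) = 2071/18750 m
Load 2 — applied couple M₀=20 kN·m at a=12 m (b=L-a=4):
  y_2 = (M₀x³/(6L)+C₁x)/EI  [x≤a] with C₁=M₀(3b²-L²)/(6L)=-130/3 = (20·4³/(6·16)+(-130/3)·4)/50000 = -2/625 m
Superposition: y = Σ y_i = 2011/18750 m ≈ 0.107253 m

y(4) = 2011/18750 m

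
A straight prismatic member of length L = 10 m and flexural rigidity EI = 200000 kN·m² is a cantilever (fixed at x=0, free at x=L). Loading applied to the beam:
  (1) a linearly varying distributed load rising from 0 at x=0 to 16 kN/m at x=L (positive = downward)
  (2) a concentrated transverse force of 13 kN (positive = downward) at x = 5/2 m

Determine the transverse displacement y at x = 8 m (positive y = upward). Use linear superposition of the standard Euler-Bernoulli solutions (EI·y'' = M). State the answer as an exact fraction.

y(8) = -4387221/80000000 m

Load 1 — triangular load w₀=16 kN/m (0→w₀ over full span):
  y_1 = (w₀Lx³/12-w₀L²x²/6-w₀x⁵/(120L))/EI = (16·10·8³/12-16·10²·8²/6-16·8⁵/(120·10))/200000 = -12512/234375 m
Load 2 — point force P=13 kN at a=5/2 m (b=L-a=15/2):
  y_2 = -Pa²(3x-a)/(6EI)  [x>a] = -13·(5/2)²·(3·8-(5/2))/(6·200000) = -559/384000 m
Superposition: y = Σ y_i = -4387221/80000000 m ≈ -0.054840 m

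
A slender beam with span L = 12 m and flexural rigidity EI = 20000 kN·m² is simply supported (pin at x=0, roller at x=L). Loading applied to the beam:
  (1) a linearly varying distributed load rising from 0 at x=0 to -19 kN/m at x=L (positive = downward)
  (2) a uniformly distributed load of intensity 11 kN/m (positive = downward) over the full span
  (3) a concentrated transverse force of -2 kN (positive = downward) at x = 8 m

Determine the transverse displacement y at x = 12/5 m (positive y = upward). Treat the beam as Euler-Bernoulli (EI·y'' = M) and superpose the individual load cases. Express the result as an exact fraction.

y(12/5) = -418486/29296875 m

Load 1 — triangular load w₀=-19 kN/m (0→w₀ over full span):
  y_1 = -w₀x(7L⁴-10L²x²+3x⁴)/(360LEI) = -(-19)·(12/5)·(7·12⁴-10·12²·(12/5)²+3·(12/5)⁴)/(360·12·20000) = 705888/9765625 m
Load 2 — uniform load w=11 kN/m over full span:
  y_2 = -wx(L³-2Lx²+x³)/(24EI) = -11·(12/5)·(12³-2·12·(12/5)²+(12/5)³)/(24·20000) = -34452/390625 m
Load 3 — point force P=-2 kN at a=8 m (b=L-a=4):
  y_3 = -Pbx(L²-b²-x²)/(6LEI)  [x≤a] = -(-2)·4·(12/5)·(12²-4²-(12/5)²)/(6·12·20000) = 382/234375 m
Superposition: y = Σ y_i = -418486/29296875 m ≈ -0.014284 m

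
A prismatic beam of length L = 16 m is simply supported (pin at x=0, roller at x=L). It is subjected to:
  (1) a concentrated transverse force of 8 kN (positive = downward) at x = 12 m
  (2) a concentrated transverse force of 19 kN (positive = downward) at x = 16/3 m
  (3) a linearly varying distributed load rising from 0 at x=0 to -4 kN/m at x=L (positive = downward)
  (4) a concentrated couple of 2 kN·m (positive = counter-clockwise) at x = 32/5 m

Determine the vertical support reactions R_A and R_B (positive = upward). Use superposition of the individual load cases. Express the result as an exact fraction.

R_A = 33/8 kN, R_B = -73/8 kN

Load 1 — point force P=8 kN at a=12 m (b=L-a=4):
  R_A = Pb/L = 8·4/16 = 2 kN
  R_B = Pa/L = 8·12/16 = 6 kN
Load 2 — point force P=19 kN at a=16/3 m (b=L-a=32/3):
  R_A = Pb/L = 19·(32/3)/16 = 38/3 kN
  R_B = Pa/L = 19·(16/3)/16 = 19/3 kN
Load 3 — triangular load w₀=-4 kN/m (0→w₀ over full span):
  R_A = w₀L/6 = (-4)·16/6 = -32/3 kN
  R_B = w₀L/3 = (-4)·16/3 = -64/3 kN
Load 4 — applied couple M₀=2 kN·m at a=32/5 m (b=L-a=48/5):
  R_A = M₀/L = 2/16 = 1/8 kN
  R_B = -M₀/L = -2/16 = -1/8 kN
Superposition: R_A = 33/8 kN, R_B = -73/8 kN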